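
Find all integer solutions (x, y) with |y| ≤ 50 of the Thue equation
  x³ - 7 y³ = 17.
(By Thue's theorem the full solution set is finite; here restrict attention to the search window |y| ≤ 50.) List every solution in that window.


The equation is x³ - 7y³ = 17. For fixed y, x³ = 7·y³ + 17, so a solution requires the RHS to be a perfect cube.
Strategy: iterate y from -50 to 50, compute RHS = 7·y³ + 17, and check whether it is a (positive or negative) perfect cube.
Check small values of y:
  y = 0: RHS = 17 is not a perfect cube.
  y = 1: RHS = 24 is not a perfect cube.
  y = -1: RHS = 10 is not a perfect cube.
  y = 2: RHS = 73 is not a perfect cube.
  y = -2: RHS = -39 is not a perfect cube.
  y = 3: RHS = 206 is not a perfect cube.
  y = -3: RHS = -172 is not a perfect cube.
Continuing the search up to |y| = 50 finds no solutions either.
No (x, y) in the scanned range satisfies the equation.

No integer solutions with |y| ≤ 50.


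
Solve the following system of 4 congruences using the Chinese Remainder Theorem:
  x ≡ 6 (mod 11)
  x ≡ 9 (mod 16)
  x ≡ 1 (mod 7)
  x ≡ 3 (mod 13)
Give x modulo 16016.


Product of moduli M = 11 · 16 · 7 · 13 = 16016.
Merge one congruence at a time:
  Start: x ≡ 6 (mod 11).
  Combine with x ≡ 9 (mod 16); new modulus lcm = 176.
    Write x = 6 + 11·t and substitute into x ≡ 9 (mod 16): 11·t ≡ 9 − 6 = 3 (mod 16).
    The inverse of 11 mod 16 is 3 (since 11·3 = 33 = 2·16 + 1), so t ≡ 3·3 = 9 ≡ 9 (mod 16).
    Then x = 6 + 11·9 = 105, valid modulo lcm(11, 16) = 176: x ≡ 105 (mod 176).
  Combine with x ≡ 1 (mod 7); new modulus lcm = 1232.
    Write x = 105 + 176·t and substitute into x ≡ 1 (mod 7): 176·t ≡ 1 − 105 = -104 (mod 7).
    Reduce coefficients mod 7: 1·t ≡ 1 (mod 7).
    So t ≡ 1 (mod 7).
    Then x = 105 + 176·1 = 281, valid modulo lcm(176, 7) = 1232: x ≡ 281 (mod 1232).
  Combine with x ≡ 3 (mod 13); new modulus lcm = 16016.
    Write x = 281 + 1232·t and substitute into x ≡ 3 (mod 13): 1232·t ≡ 3 − 281 = -278 (mod 13).
    Reduce coefficients mod 13: 10·t ≡ 8 (mod 13).
    The inverse of 10 mod 13 is 4 (since 10·4 = 40 = 3·13 + 1), so t ≡ 4·8 = 32 ≡ 6 (mod 13).
    Then x = 281 + 1232·6 = 7673, valid modulo lcm(1232, 13) = 16016: x ≡ 7673 (mod 16016).
Verify against each original: 7673 mod 11 = 6, 7673 mod 16 = 9, 7673 mod 7 = 1, 7673 mod 13 = 3.

x ≡ 7673 (mod 16016).


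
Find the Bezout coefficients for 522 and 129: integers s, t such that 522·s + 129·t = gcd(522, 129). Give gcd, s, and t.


Euclidean algorithm on (522, 129) — divide until remainder is 0:
  522 = 4 · 129 + 6
  129 = 21 · 6 + 3
  6 = 2 · 3 + 0
gcd(522, 129) = 3.
Track Bezout coefficients alongside the remainders: start with r₀ = 522 = a·1 + b·0 (s = 1, t = 0) and r₁ = 129 = a·0 + b·1 (s = 0, t = 1); each new remainder r_{k+1} = r_{k-1} − q_k·r_k inherits s_{k+1} = s_{k-1} − q_k·s_k, t_{k+1} = t_{k-1} − q_k·t_k, so r_k = a·s_k + b·t_k at every step:
  q = 4: r = 6, s = 1 − 4·0 = 1, t = 0 − 4·1 = -4  (check: 522·1 + 129·(-4) = 6)
  q = 21: r = 3, s = 0 − 21·1 = -21, t = 1 − 21·(-4) = 85  (check: 522·(-21) + 129·85 = 3)
The row with r = 3 (the gcd) gives the Bezout coefficients s = -21, t = 85.
Result: 522 · (-21) + 129 · (85) = 3.

gcd(522, 129) = 3; s = -21, t = 85 (check: 522·(-21) + 129·85 = 3).


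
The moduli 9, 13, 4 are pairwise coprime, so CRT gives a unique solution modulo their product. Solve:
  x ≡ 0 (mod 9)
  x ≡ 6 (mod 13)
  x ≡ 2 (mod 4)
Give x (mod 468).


Moduli 9, 13, 4 are pairwise coprime; by CRT there is a unique solution modulo M = 9 · 13 · 4 = 468.
Solve pairwise, accumulating the modulus:
  Start with x ≡ 0 (mod 9).
  Combine with x ≡ 6 (mod 13): since gcd(9, 13) = 1, we get a unique residue mod 117.
    Write x = 0 + 9·t and substitute into x ≡ 6 (mod 13): 9·t ≡ 6 − 0 = 6 (mod 13).
    The inverse of 9 mod 13 is 3 (since 9·3 = 27 = 2·13 + 1), so t ≡ 3·6 = 18 ≡ 5 (mod 13).
    Then x = 0 + 9·5 = 45, valid modulo lcm(9, 13) = 117: x ≡ 45 (mod 117).
  Combine with x ≡ 2 (mod 4): since gcd(117, 4) = 1, we get a unique residue mod 468.
    Write x = 45 + 117·t and substitute into x ≡ 2 (mod 4): 117·t ≡ 2 − 45 = -43 (mod 4).
    Reduce coefficients mod 4: 1·t ≡ 1 (mod 4).
    So t ≡ 1 (mod 4).
    Then x = 45 + 117·1 = 162, valid modulo lcm(117, 4) = 468: x ≡ 162 (mod 468).
Verify: 162 mod 9 = 0 ✓, 162 mod 13 = 6 ✓, 162 mod 4 = 2 ✓.

x ≡ 162 (mod 468).


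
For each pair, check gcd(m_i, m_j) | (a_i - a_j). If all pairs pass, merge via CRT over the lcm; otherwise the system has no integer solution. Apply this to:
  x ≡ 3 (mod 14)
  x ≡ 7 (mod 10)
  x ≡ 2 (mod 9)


Moduli 14, 10, 9 are not pairwise coprime, so CRT works modulo lcm(m_i) when all pairwise compatibility conditions hold.
Pairwise compatibility: gcd(m_i, m_j) must divide a_i - a_j for every pair.
Merge one congruence at a time:
  Start: x ≡ 3 (mod 14).
  Combine with x ≡ 7 (mod 10): gcd(14, 10) = 2; 7 - 3 = 4, which IS divisible by 2, so compatible.
    Write x = 3 + 14·t and substitute into x ≡ 7 (mod 10): 14·t ≡ 7 − 3 = 4 (mod 10).
    Divide the congruence (and modulus) by g = 2: 7·t ≡ 2 (mod 5).
    Reduce coefficients mod 5: 2·t ≡ 2 (mod 5).
    The inverse of 2 mod 5 is 3 (since 2·3 = 6 = 1·5 + 1), so t ≡ 3·2 = 6 ≡ 1 (mod 5).
    Then x = 3 + 14·1 = 17, valid modulo lcm(14, 10) = 70: x ≡ 17 (mod 70).
  Combine with x ≡ 2 (mod 9): gcd(70, 9) = 1; 2 - 17 = -15, which IS divisible by 1, so compatible.
    Write x = 17 + 70·t and substitute into x ≡ 2 (mod 9): 70·t ≡ 2 − 17 = -15 (mod 9).
    Reduce coefficients mod 9: 7·t ≡ 3 (mod 9).
    The inverse of 7 mod 9 is 4 (since 7·4 = 28 = 3·9 + 1), so t ≡ 4·3 = 12 ≡ 3 (mod 9).
    Then x = 17 + 70·3 = 227, valid modulo lcm(70, 9) = 630: x ≡ 227 (mod 630).
Verify: 227 mod 14 = 3, 227 mod 10 = 7, 227 mod 9 = 2.

x ≡ 227 (mod 630).


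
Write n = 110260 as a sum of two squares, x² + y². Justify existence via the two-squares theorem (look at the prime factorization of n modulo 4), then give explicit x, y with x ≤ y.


Step 1: Factor n = 110260 = 2^2 · 5 · 37 · 149.
Step 2: Check the mod-4 condition on each prime factor: 2 = 2 (special); 5 ≡ 1 (mod 4), exponent 1; 37 ≡ 1 (mod 4), exponent 1; 149 ≡ 1 (mod 4), exponent 1.
All primes ≡ 3 (mod 4) appear to even exponent (or don't appear), so by the two-squares theorem n IS expressible as a sum of two squares.
Step 3: Build a representation. Group n = k² · m with k = 2 and m = 5 · 37 · 149 = 27565 (a product of primes ≡ 1 (mod 4)); a representation of m scales to one of n via (k·x)² + (k·y)² = k²(x² + y²). Each prime p ≡ 1 (mod 4) is itself a sum of two squares; find a² by testing p − a² for a perfect square:
  5: 5 − 1² = 4 = 2² ⇒ 5 = 1² + 2².
  37: 37 − 1² = 36 = 6² ⇒ 37 = 1² + 6².
  149: 149 − 1² = 148, 149 − 2² = 145, 149 − 3² = 140, 149 − 4² = 133, 149 − 5² = 124, 149 − 6² = 113, 149 − 7² = 100 = 10² ⇒ 149 = 7² + 10².
  Combine using the Brahmagupta–Fibonacci identity (a² + b²)(c² + d²) = (ac − bd)² + (ad + bc)² = (ac + bd)² + (ad − bc)²:
  5 · 37 = 185: from (1² + 2²)(1² + 6²), take (1·1 − 2·6, 1·6 + 2·1) = (1 − 12, 6 + 2) = (-11, 8); dropping signs (only squares matter) gives (11, 8); check 11² + 8² = 121 + 64 = 185 ✓.
  185 · 149 = 27565: from (11² + 8²)(7² + 10²), take (11·7 − 8·10, 11·10 + 8·7) = (77 − 80, 110 + 56) = (-3, 166); dropping signs (only squares matter) gives (3, 166); check 3² + 166² = 9 + 27556 = 27565 ✓.
  Scale by k = 2: (2·3, 2·166) = (6, 332).
Step 4: Order so x ≤ y and verify: 6² + 332² = 36 + 110224 = 110260 = n. ✓

n = 110260 = 6² + 332² (one valid representation with x ≤ y).


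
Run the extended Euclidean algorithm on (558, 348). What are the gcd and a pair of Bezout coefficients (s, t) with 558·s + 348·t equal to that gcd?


Euclidean algorithm on (558, 348) — divide until remainder is 0:
  558 = 1 · 348 + 210
  348 = 1 · 210 + 138
  210 = 1 · 138 + 72
  138 = 1 · 72 + 66
  72 = 1 · 66 + 6
  66 = 11 · 6 + 0
gcd(558, 348) = 6.
Track Bezout coefficients alongside the remainders: start with r₀ = 558 = a·1 + b·0 (s = 1, t = 0) and r₁ = 348 = a·0 + b·1 (s = 0, t = 1); each new remainder r_{k+1} = r_{k-1} − q_k·r_k inherits s_{k+1} = s_{k-1} − q_k·s_k, t_{k+1} = t_{k-1} − q_k·t_k, so r_k = a·s_k + b·t_k at every step:
  q = 1: r = 210, s = 1 − 1·0 = 1, t = 0 − 1·1 = -1  (check: 558·1 + 348·(-1) = 210)
  q = 1: r = 138, s = 0 − 1·1 = -1, t = 1 − 1·(-1) = 2  (check: 558·(-1) + 348·2 = 138)
  q = 1: r = 72, s = 1 − 1·(-1) = 2, t = -1 − 1·2 = -3  (check: 558·2 + 348·(-3) = 72)
  q = 1: r = 66, s = -1 − 1·2 = -3, t = 2 − 1·(-3) = 5  (check: 558·(-3) + 348·5 = 66)
  q = 1: r = 6, s = 2 − 1·(-3) = 5, t = -3 − 1·5 = -8  (check: 558·5 + 348·(-8) = 6)
The row with r = 6 (the gcd) gives the Bezout coefficients s = 5, t = -8.
Result: 558 · (5) + 348 · (-8) = 6.

gcd(558, 348) = 6; s = 5, t = -8 (check: 558·5 + 348·(-8) = 6).


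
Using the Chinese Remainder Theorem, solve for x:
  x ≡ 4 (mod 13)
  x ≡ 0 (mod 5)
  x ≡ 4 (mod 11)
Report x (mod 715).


Moduli 13, 5, 11 are pairwise coprime; by CRT there is a unique solution modulo M = 13 · 5 · 11 = 715.
Solve pairwise, accumulating the modulus:
  Start with x ≡ 4 (mod 13).
  Combine with x ≡ 0 (mod 5): since gcd(13, 5) = 1, we get a unique residue mod 65.
    Write x = 4 + 13·t and substitute into x ≡ 0 (mod 5): 13·t ≡ 0 − 4 = -4 (mod 5).
    Reduce coefficients mod 5: 3·t ≡ 1 (mod 5).
    The inverse of 3 mod 5 is 2 (since 3·2 = 6 = 1·5 + 1), so t ≡ 2·1 = 2 ≡ 2 (mod 5).
    Then x = 4 + 13·2 = 30, valid modulo lcm(13, 5) = 65: x ≡ 30 (mod 65).
  Combine with x ≡ 4 (mod 11): since gcd(65, 11) = 1, we get a unique residue mod 715.
    Write x = 30 + 65·t and substitute into x ≡ 4 (mod 11): 65·t ≡ 4 − 30 = -26 (mod 11).
    Reduce coefficients mod 11: 10·t ≡ 7 (mod 11).
    The inverse of 10 mod 11 is 10 (since 10·10 = 100 = 9·11 + 1), so t ≡ 10·7 = 70 ≡ 4 (mod 11).
    Then x = 30 + 65·4 = 290, valid modulo lcm(65, 11) = 715: x ≡ 290 (mod 715).
Verify: 290 mod 13 = 4 ✓, 290 mod 5 = 0 ✓, 290 mod 11 = 4 ✓.

x ≡ 290 (mod 715).


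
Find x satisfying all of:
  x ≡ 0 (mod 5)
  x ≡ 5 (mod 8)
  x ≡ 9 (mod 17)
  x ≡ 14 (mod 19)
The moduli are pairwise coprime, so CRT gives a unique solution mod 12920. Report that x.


Product of moduli M = 5 · 8 · 17 · 19 = 12920.
Merge one congruence at a time:
  Start: x ≡ 0 (mod 5).
  Combine with x ≡ 5 (mod 8); new modulus lcm = 40.
    Write x = 0 + 5·t and substitute into x ≡ 5 (mod 8): 5·t ≡ 5 − 0 = 5 (mod 8).
    The inverse of 5 mod 8 is 5 (since 5·5 = 25 = 3·8 + 1), so t ≡ 5·5 = 25 ≡ 1 (mod 8).
    Then x = 0 + 5·1 = 5, valid modulo lcm(5, 8) = 40: x ≡ 5 (mod 40).
  Combine with x ≡ 9 (mod 17); new modulus lcm = 680.
    Write x = 5 + 40·t and substitute into x ≡ 9 (mod 17): 40·t ≡ 9 − 5 = 4 (mod 17).
    Reduce coefficients mod 17: 6·t ≡ 4 (mod 17).
    The inverse of 6 mod 17 is 3 (since 6·3 = 18 = 1·17 + 1), so t ≡ 3·4 = 12 ≡ 12 (mod 17).
    Then x = 5 + 40·12 = 485, valid modulo lcm(40, 17) = 680: x ≡ 485 (mod 680).
  Combine with x ≡ 14 (mod 19); new modulus lcm = 12920.
    Write x = 485 + 680·t and substitute into x ≡ 14 (mod 19): 680·t ≡ 14 − 485 = -471 (mod 19).
    Reduce coefficients mod 19: 15·t ≡ 4 (mod 19).
    The inverse of 15 mod 19 is 14 (since 15·14 = 210 = 11·19 + 1), so t ≡ 14·4 = 56 ≡ 18 (mod 19).
    Then x = 485 + 680·18 = 12725, valid modulo lcm(680, 19) = 12920: x ≡ 12725 (mod 12920).
Verify against each original: 12725 mod 5 = 0, 12725 mod 8 = 5, 12725 mod 17 = 9, 12725 mod 19 = 14.

x ≡ 12725 (mod 12920).


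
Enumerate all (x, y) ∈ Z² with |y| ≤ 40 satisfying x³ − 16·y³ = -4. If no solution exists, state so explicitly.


The equation is x³ - 16y³ = -4. For fixed y, x³ = 16·y³ − 4, so a solution requires the RHS to be a perfect cube.
Strategy: iterate y from -40 to 40, compute RHS = 16·y³ − 4, and check whether it is a (positive or negative) perfect cube.
Check small values of y:
  y = 0: RHS = -4 is not a perfect cube.
  y = 1: RHS = 12 is not a perfect cube.
  y = -1: RHS = -20 is not a perfect cube.
  y = 2: RHS = 124 is not a perfect cube.
  y = -2: RHS = -132 is not a perfect cube.
  y = 3: RHS = 428 is not a perfect cube.
  y = -3: RHS = -436 is not a perfect cube.
Continuing the search up to |y| = 40 finds no solutions either.
No (x, y) in the scanned range satisfies the equation.

No integer solutions with |y| ≤ 40.


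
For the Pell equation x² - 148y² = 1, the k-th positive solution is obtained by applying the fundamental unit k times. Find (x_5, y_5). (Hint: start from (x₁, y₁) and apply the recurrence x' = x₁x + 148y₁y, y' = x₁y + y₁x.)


Step 1: Find the fundamental solution (x₁, y₁) of x² - 148y² = 1.
  Expand √148 as a continued fraction. a₀ = ⌊√148⌋ = 12; iterate m_{k+1} = d_k·a_k − m_k, d_{k+1} = (148 − m_{k+1}²)/d_k, a_{k+1} = ⌊(a₀ + m_{k+1})/d_{k+1}⌋ (starting m₀ = 0, d₀ = 1), with convergents p_k = a_k·p_{k-1} + p_{k-2}, q_k = a_k·q_{k-1} + q_{k-2} (p₋₁ = 1, q₋₁ = 0):
  k = 0: a₀ = 12; p₀/q₀ = 12/1; p₀² − 148·q₀² = 144 − 148 = -4.
  k = 1: m = 12, d = 4, a = ⌊(12 + 12)/4⌋ = 6; p/q = (6·12 + 1)/(6·1 + 0) = 73/6; p² − 148·q² = 5329 − 5328 = 1.
  The first convergent with p² − 148·q² = 1 gives the fundamental solution (x₁, y₁) = (73, 6).
Step 2: Apply the recurrence (x_{n+1}, y_{n+1}) = (x₁x_n + 148y₁y_n, x₁y_n + y₁x_n) repeatedly.
  From (x_1, y_1) = (73, 6): x_2 = 73·73 + 148·6·6 = 10657; y_2 = 73·6 + 6·73 = 876.
  From (x_2, y_2) = (10657, 876): x_3 = 73·10657 + 148·6·876 = 1555849; y_3 = 73·876 + 6·10657 = 127890.
  From (x_3, y_3) = (1555849, 127890): x_4 = 73·1555849 + 148·6·127890 = 227143297; y_4 = 73·127890 + 6·1555849 = 18671064.
  From (x_4, y_4) = (227143297, 18671064): x_5 = 73·227143297 + 148·6·18671064 = 33161365513; y_5 = 73·18671064 + 6·227143297 = 2725847454.
Step 3: Verify x_5² - 148·y_5² = 1099676162686785753169 - 1099676162686785753168 = 1 (should be 1). ✓

(x_1, y_1) = (73, 6); (x_5, y_5) = (33161365513, 2725847454).


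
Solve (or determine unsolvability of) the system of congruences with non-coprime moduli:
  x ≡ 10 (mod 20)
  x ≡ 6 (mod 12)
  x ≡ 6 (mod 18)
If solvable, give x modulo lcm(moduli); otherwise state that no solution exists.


Moduli 20, 12, 18 are not pairwise coprime, so CRT works modulo lcm(m_i) when all pairwise compatibility conditions hold.
Pairwise compatibility: gcd(m_i, m_j) must divide a_i - a_j for every pair.
Merge one congruence at a time:
  Start: x ≡ 10 (mod 20).
  Combine with x ≡ 6 (mod 12): gcd(20, 12) = 4; 6 - 10 = -4, which IS divisible by 4, so compatible.
    Write x = 10 + 20·t and substitute into x ≡ 6 (mod 12): 20·t ≡ 6 − 10 = -4 (mod 12).
    Divide the congruence (and modulus) by g = 4: 5·t ≡ -1 (mod 3).
    Reduce coefficients mod 3: 2·t ≡ 2 (mod 3).
    The inverse of 2 mod 3 is 2 (since 2·2 = 4 = 1·3 + 1), so t ≡ 2·2 = 4 ≡ 1 (mod 3).
    Then x = 10 + 20·1 = 30, valid modulo lcm(20, 12) = 60: x ≡ 30 (mod 60).
  Combine with x ≡ 6 (mod 18): gcd(60, 18) = 6; 6 - 30 = -24, which IS divisible by 6, so compatible.
    Write x = 30 + 60·t and substitute into x ≡ 6 (mod 18): 60·t ≡ 6 − 30 = -24 (mod 18).
    Divide the congruence (and modulus) by g = 6: 10·t ≡ -4 (mod 3).
    Reduce coefficients mod 3: 1·t ≡ 2 (mod 3).
    So t ≡ 2 (mod 3).
    Then x = 30 + 60·2 = 150, valid modulo lcm(60, 18) = 180: x ≡ 150 (mod 180).
Verify: 150 mod 20 = 10, 150 mod 12 = 6, 150 mod 18 = 6.

x ≡ 150 (mod 180).


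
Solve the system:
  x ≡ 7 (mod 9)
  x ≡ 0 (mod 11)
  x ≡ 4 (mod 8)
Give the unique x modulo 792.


Moduli 9, 11, 8 are pairwise coprime; by CRT there is a unique solution modulo M = 9 · 11 · 8 = 792.
Solve pairwise, accumulating the modulus:
  Start with x ≡ 7 (mod 9).
  Combine with x ≡ 0 (mod 11): since gcd(9, 11) = 1, we get a unique residue mod 99.
    Write x = 7 + 9·t and substitute into x ≡ 0 (mod 11): 9·t ≡ 0 − 7 = -7 (mod 11).
    Reduce coefficients mod 11: 9·t ≡ 4 (mod 11).
    The inverse of 9 mod 11 is 5 (since 9·5 = 45 = 4·11 + 1), so t ≡ 5·4 = 20 ≡ 9 (mod 11).
    Then x = 7 + 9·9 = 88, valid modulo lcm(9, 11) = 99: x ≡ 88 (mod 99).
  Combine with x ≡ 4 (mod 8): since gcd(99, 8) = 1, we get a unique residue mod 792.
    Write x = 88 + 99·t and substitute into x ≡ 4 (mod 8): 99·t ≡ 4 − 88 = -84 (mod 8).
    Reduce coefficients mod 8: 3·t ≡ 4 (mod 8).
    The inverse of 3 mod 8 is 3 (since 3·3 = 9 = 1·8 + 1), so t ≡ 3·4 = 12 ≡ 4 (mod 8).
    Then x = 88 + 99·4 = 484, valid modulo lcm(99, 8) = 792: x ≡ 484 (mod 792).
Verify: 484 mod 9 = 7 ✓, 484 mod 11 = 0 ✓, 484 mod 8 = 4 ✓.

x ≡ 484 (mod 792).


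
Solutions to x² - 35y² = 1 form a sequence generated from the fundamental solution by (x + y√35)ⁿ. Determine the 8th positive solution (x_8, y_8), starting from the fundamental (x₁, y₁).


Step 1: Find the fundamental solution (x₁, y₁) of x² - 35y² = 1.
  Expand √35 as a continued fraction. a₀ = ⌊√35⌋ = 5; iterate m_{k+1} = d_k·a_k − m_k, d_{k+1} = (35 − m_{k+1}²)/d_k, a_{k+1} = ⌊(a₀ + m_{k+1})/d_{k+1}⌋ (starting m₀ = 0, d₀ = 1), with convergents p_k = a_k·p_{k-1} + p_{k-2}, q_k = a_k·q_{k-1} + q_{k-2} (p₋₁ = 1, q₋₁ = 0):
  k = 0: a₀ = 5; p₀/q₀ = 5/1; p₀² − 35·q₀² = 25 − 35 = -10.
  k = 1: m = 5, d = 10, a = ⌊(5 + 5)/10⌋ = 1; p/q = (1·5 + 1)/(1·1 + 0) = 6/1; p² − 35·q² = 36 − 35 = 1.
  The first convergent with p² − 35·q² = 1 gives the fundamental solution (x₁, y₁) = (6, 1).
Step 2: Apply the recurrence (x_{n+1}, y_{n+1}) = (x₁x_n + 35y₁y_n, x₁y_n + y₁x_n) repeatedly.
  From (x_1, y_1) = (6, 1): x_2 = 6·6 + 35·1·1 = 71; y_2 = 6·1 + 1·6 = 12.
  From (x_2, y_2) = (71, 12): x_3 = 6·71 + 35·1·12 = 846; y_3 = 6·12 + 1·71 = 143.
  From (x_3, y_3) = (846, 143): x_4 = 6·846 + 35·1·143 = 10081; y_4 = 6·143 + 1·846 = 1704.
  From (x_4, y_4) = (10081, 1704): x_5 = 6·10081 + 35·1·1704 = 120126; y_5 = 6·1704 + 1·10081 = 20305.
  From (x_5, y_5) = (120126, 20305): x_6 = 6·120126 + 35·1·20305 = 1431431; y_6 = 6·20305 + 1·120126 = 241956.
  From (x_6, y_6) = (1431431, 241956): x_7 = 6·1431431 + 35·1·241956 = 17057046; y_7 = 6·241956 + 1·1431431 = 2883167.
  From (x_7, y_7) = (17057046, 2883167): x_8 = 6·17057046 + 35·1·2883167 = 203253121; y_8 = 6·2883167 + 1·17057046 = 34356048.
Step 3: Verify x_8² - 35·y_8² = 41311831196240641 - 41311831196240640 = 1 (should be 1). ✓

(x_1, y_1) = (6, 1); (x_8, y_8) = (203253121, 34356048).


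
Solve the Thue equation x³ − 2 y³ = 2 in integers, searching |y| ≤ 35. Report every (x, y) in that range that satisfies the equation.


The equation is x³ - 2y³ = 2. For fixed y, x³ = 2·y³ + 2, so a solution requires the RHS to be a perfect cube.
Strategy: iterate y from -35 to 35, compute RHS = 2·y³ + 2, and check whether it is a (positive or negative) perfect cube.
Check small values of y:
  y = 0: RHS = 2 is not a perfect cube.
  y = 1: RHS = 4 is not a perfect cube.
  y = -1: RHS = 0 = (0)³ ⇒ x = 0 works.
  y = 2: RHS = 18 is not a perfect cube.
  y = -2: RHS = -14 is not a perfect cube.
  y = 3: RHS = 56 is not a perfect cube.
  y = -3: RHS = -52 is not a perfect cube.
Continuing the search up to |y| = 35 finds no further solutions beyond those listed.
Collected solutions: (0, -1).

Solutions (with |y| ≤ 35): (0, -1).


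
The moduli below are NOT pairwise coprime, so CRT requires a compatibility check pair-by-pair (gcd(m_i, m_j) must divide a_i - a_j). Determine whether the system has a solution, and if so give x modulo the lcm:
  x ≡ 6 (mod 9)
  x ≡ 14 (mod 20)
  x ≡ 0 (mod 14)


Moduli 9, 20, 14 are not pairwise coprime, so CRT works modulo lcm(m_i) when all pairwise compatibility conditions hold.
Pairwise compatibility: gcd(m_i, m_j) must divide a_i - a_j for every pair.
Merge one congruence at a time:
  Start: x ≡ 6 (mod 9).
  Combine with x ≡ 14 (mod 20): gcd(9, 20) = 1; 14 - 6 = 8, which IS divisible by 1, so compatible.
    Write x = 6 + 9·t and substitute into x ≡ 14 (mod 20): 9·t ≡ 14 − 6 = 8 (mod 20).
    The inverse of 9 mod 20 is 9 (since 9·9 = 81 = 4·20 + 1), so t ≡ 9·8 = 72 ≡ 12 (mod 20).
    Then x = 6 + 9·12 = 114, valid modulo lcm(9, 20) = 180: x ≡ 114 (mod 180).
  Combine with x ≡ 0 (mod 14): gcd(180, 14) = 2; 0 - 114 = -114, which IS divisible by 2, so compatible.
    Write x = 114 + 180·t and substitute into x ≡ 0 (mod 14): 180·t ≡ 0 − 114 = -114 (mod 14).
    Divide the congruence (and modulus) by g = 2: 90·t ≡ -57 (mod 7).
    Reduce coefficients mod 7: 6·t ≡ 6 (mod 7).
    The inverse of 6 mod 7 is 6 (since 6·6 = 36 = 5·7 + 1), so t ≡ 6·6 = 36 ≡ 1 (mod 7).
    Then x = 114 + 180·1 = 294, valid modulo lcm(180, 14) = 1260: x ≡ 294 (mod 1260).
Verify: 294 mod 9 = 6, 294 mod 20 = 14, 294 mod 14 = 0.

x ≡ 294 (mod 1260).


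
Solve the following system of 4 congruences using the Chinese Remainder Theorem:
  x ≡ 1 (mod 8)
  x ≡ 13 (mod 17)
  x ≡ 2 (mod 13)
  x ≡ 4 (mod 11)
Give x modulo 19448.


Product of moduli M = 8 · 17 · 13 · 11 = 19448.
Merge one congruence at a time:
  Start: x ≡ 1 (mod 8).
  Combine with x ≡ 13 (mod 17); new modulus lcm = 136.
    Write x = 1 + 8·t and substitute into x ≡ 13 (mod 17): 8·t ≡ 13 − 1 = 12 (mod 17).
    The inverse of 8 mod 17 is 15 (since 8·15 = 120 = 7·17 + 1), so t ≡ 15·12 = 180 ≡ 10 (mod 17).
    Then x = 1 + 8·10 = 81, valid modulo lcm(8, 17) = 136: x ≡ 81 (mod 136).
  Combine with x ≡ 2 (mod 13); new modulus lcm = 1768.
    Write x = 81 + 136·t and substitute into x ≡ 2 (mod 13): 136·t ≡ 2 − 81 = -79 (mod 13).
    Reduce coefficients mod 13: 6·t ≡ 12 (mod 13).
    The inverse of 6 mod 13 is 11 (since 6·11 = 66 = 5·13 + 1), so t ≡ 11·12 = 132 ≡ 2 (mod 13).
    Then x = 81 + 136·2 = 353, valid modulo lcm(136, 13) = 1768: x ≡ 353 (mod 1768).
  Combine with x ≡ 4 (mod 11); new modulus lcm = 19448.
    Write x = 353 + 1768·t and substitute into x ≡ 4 (mod 11): 1768·t ≡ 4 − 353 = -349 (mod 11).
    Reduce coefficients mod 11: 8·t ≡ 3 (mod 11).
    The inverse of 8 mod 11 is 7 (since 8·7 = 56 = 5·11 + 1), so t ≡ 7·3 = 21 ≡ 10 (mod 11).
    Then x = 353 + 1768·10 = 18033, valid modulo lcm(1768, 11) = 19448: x ≡ 18033 (mod 19448).
Verify against each original: 18033 mod 8 = 1, 18033 mod 17 = 13, 18033 mod 13 = 2, 18033 mod 11 = 4.

x ≡ 18033 (mod 19448).


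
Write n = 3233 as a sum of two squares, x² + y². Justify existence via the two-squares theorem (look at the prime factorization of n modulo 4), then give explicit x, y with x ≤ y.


Step 1: Factor n = 3233 = 53 · 61.
Step 2: Check the mod-4 condition on each prime factor: 53 ≡ 1 (mod 4), exponent 1; 61 ≡ 1 (mod 4), exponent 1.
All primes ≡ 3 (mod 4) appear to even exponent (or don't appear), so by the two-squares theorem n IS expressible as a sum of two squares.
Step 3: Build a representation. Here n = 53 · 61 is a product of primes ≡ 1 (mod 4). Each prime p ≡ 1 (mod 4) is itself a sum of two squares; find a² by testing p − a² for a perfect square:
  53: 53 − 1² = 52, 53 − 2² = 49 = 7² ⇒ 53 = 2² + 7².
  61: 61 − 1² = 60, 61 − 2² = 57, 61 − 3² = 52, 61 − 4² = 45, 61 − 5² = 36 = 6² ⇒ 61 = 5² + 6².
  Combine using the Brahmagupta–Fibonacci identity (a² + b²)(c² + d²) = (ac − bd)² + (ad + bc)² = (ac + bd)² + (ad − bc)²:
  53 · 61 = 3233: from (2² + 7²)(5² + 6²), take (2·5 − 7·6, 2·6 + 7·5) = (10 − 42, 12 + 35) = (-32, 47); dropping signs (only squares matter) gives (32, 47); check 32² + 47² = 1024 + 2209 = 3233 ✓.
Step 4: Order so x ≤ y and verify: 32² + 47² = 1024 + 2209 = 3233 = n. ✓

n = 3233 = 32² + 47² (one valid representation with x ≤ y).


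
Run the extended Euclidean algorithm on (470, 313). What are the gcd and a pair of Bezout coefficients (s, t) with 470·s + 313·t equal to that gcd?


Euclidean algorithm on (470, 313) — divide until remainder is 0:
  470 = 1 · 313 + 157
  313 = 1 · 157 + 156
  157 = 1 · 156 + 1
  156 = 156 · 1 + 0
gcd(470, 313) = 1.
Track Bezout coefficients alongside the remainders: start with r₀ = 470 = a·1 + b·0 (s = 1, t = 0) and r₁ = 313 = a·0 + b·1 (s = 0, t = 1); each new remainder r_{k+1} = r_{k-1} − q_k·r_k inherits s_{k+1} = s_{k-1} − q_k·s_k, t_{k+1} = t_{k-1} − q_k·t_k, so r_k = a·s_k + b·t_k at every step:
  q = 1: r = 157, s = 1 − 1·0 = 1, t = 0 − 1·1 = -1  (check: 470·1 + 313·(-1) = 157)
  q = 1: r = 156, s = 0 − 1·1 = -1, t = 1 − 1·(-1) = 2  (check: 470·(-1) + 313·2 = 156)
  q = 1: r = 1, s = 1 − 1·(-1) = 2, t = -1 − 1·2 = -3  (check: 470·2 + 313·(-3) = 1)
The row with r = 1 (the gcd) gives the Bezout coefficients s = 2, t = -3.
Result: 470 · (2) + 313 · (-3) = 1.

gcd(470, 313) = 1; s = 2, t = -3 (check: 470·2 + 313·(-3) = 1).


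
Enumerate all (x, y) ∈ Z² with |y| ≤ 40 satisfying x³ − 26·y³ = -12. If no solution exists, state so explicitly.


The equation is x³ - 26y³ = -12. For fixed y, x³ = 26·y³ − 12, so a solution requires the RHS to be a perfect cube.
Strategy: iterate y from -40 to 40, compute RHS = 26·y³ − 12, and check whether it is a (positive or negative) perfect cube.
Check small values of y:
  y = 0: RHS = -12 is not a perfect cube.
  y = 1: RHS = 14 is not a perfect cube.
  y = -1: RHS = -38 is not a perfect cube.
  y = 2: RHS = 196 is not a perfect cube.
  y = -2: RHS = -220 is not a perfect cube.
  y = 3: RHS = 690 is not a perfect cube.
  y = -3: RHS = -714 is not a perfect cube.
Continuing the search up to |y| = 40 finds no solutions either.
No (x, y) in the scanned range satisfies the equation.

No integer solutions with |y| ≤ 40.


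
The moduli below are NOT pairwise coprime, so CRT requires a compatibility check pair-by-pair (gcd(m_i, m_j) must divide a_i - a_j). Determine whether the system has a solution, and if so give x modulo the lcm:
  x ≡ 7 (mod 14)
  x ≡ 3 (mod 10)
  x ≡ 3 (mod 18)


Moduli 14, 10, 18 are not pairwise coprime, so CRT works modulo lcm(m_i) when all pairwise compatibility conditions hold.
Pairwise compatibility: gcd(m_i, m_j) must divide a_i - a_j for every pair.
Merge one congruence at a time:
  Start: x ≡ 7 (mod 14).
  Combine with x ≡ 3 (mod 10): gcd(14, 10) = 2; 3 - 7 = -4, which IS divisible by 2, so compatible.
    Write x = 7 + 14·t and substitute into x ≡ 3 (mod 10): 14·t ≡ 3 − 7 = -4 (mod 10).
    Divide the congruence (and modulus) by g = 2: 7·t ≡ -2 (mod 5).
    Reduce coefficients mod 5: 2·t ≡ 3 (mod 5).
    The inverse of 2 mod 5 is 3 (since 2·3 = 6 = 1·5 + 1), so t ≡ 3·3 = 9 ≡ 4 (mod 5).
    Then x = 7 + 14·4 = 63, valid modulo lcm(14, 10) = 70: x ≡ 63 (mod 70).
  Combine with x ≡ 3 (mod 18): gcd(70, 18) = 2; 3 - 63 = -60, which IS divisible by 2, so compatible.
    Write x = 63 + 70·t and substitute into x ≡ 3 (mod 18): 70·t ≡ 3 − 63 = -60 (mod 18).
    Divide the congruence (and modulus) by g = 2: 35·t ≡ -30 (mod 9).
    Reduce coefficients mod 9: 8·t ≡ 6 (mod 9).
    The inverse of 8 mod 9 is 8 (since 8·8 = 64 = 7·9 + 1), so t ≡ 8·6 = 48 ≡ 3 (mod 9).
    Then x = 63 + 70·3 = 273, valid modulo lcm(70, 18) = 630: x ≡ 273 (mod 630).
Verify: 273 mod 14 = 7, 273 mod 10 = 3, 273 mod 18 = 3.

x ≡ 273 (mod 630).


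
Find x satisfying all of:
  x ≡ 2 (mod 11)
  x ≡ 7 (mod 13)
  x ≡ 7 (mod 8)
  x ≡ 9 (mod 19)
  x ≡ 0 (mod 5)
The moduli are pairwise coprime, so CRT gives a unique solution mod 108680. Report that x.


Product of moduli M = 11 · 13 · 8 · 19 · 5 = 108680.
Merge one congruence at a time:
  Start: x ≡ 2 (mod 11).
  Combine with x ≡ 7 (mod 13); new modulus lcm = 143.
    Write x = 2 + 11·t and substitute into x ≡ 7 (mod 13): 11·t ≡ 7 − 2 = 5 (mod 13).
    The inverse of 11 mod 13 is 6 (since 11·6 = 66 = 5·13 + 1), so t ≡ 6·5 = 30 ≡ 4 (mod 13).
    Then x = 2 + 11·4 = 46, valid modulo lcm(11, 13) = 143: x ≡ 46 (mod 143).
  Combine with x ≡ 7 (mod 8); new modulus lcm = 1144.
    Write x = 46 + 143·t and substitute into x ≡ 7 (mod 8): 143·t ≡ 7 − 46 = -39 (mod 8).
    Reduce coefficients mod 8: 7·t ≡ 1 (mod 8).
    The inverse of 7 mod 8 is 7 (since 7·7 = 49 = 6·8 + 1), so t ≡ 7·1 = 7 ≡ 7 (mod 8).
    Then x = 46 + 143·7 = 1047, valid modulo lcm(143, 8) = 1144: x ≡ 1047 (mod 1144).
  Combine with x ≡ 9 (mod 19); new modulus lcm = 21736.
    Write x = 1047 + 1144·t and substitute into x ≡ 9 (mod 19): 1144·t ≡ 9 − 1047 = -1038 (mod 19).
    Reduce coefficients mod 19: 4·t ≡ 7 (mod 19).
    The inverse of 4 mod 19 is 5 (since 4·5 = 20 = 1·19 + 1), so t ≡ 5·7 = 35 ≡ 16 (mod 19).
    Then x = 1047 + 1144·16 = 19351, valid modulo lcm(1144, 19) = 21736: x ≡ 19351 (mod 21736).
  Combine with x ≡ 0 (mod 5); new modulus lcm = 108680.
    Write x = 19351 + 21736·t and substitute into x ≡ 0 (mod 5): 21736·t ≡ 0 − 19351 = -19351 (mod 5).
    Reduce coefficients mod 5: 1·t ≡ 4 (mod 5).
    So t ≡ 4 (mod 5).
    Then x = 19351 + 21736·4 = 106295, valid modulo lcm(21736, 5) = 108680: x ≡ 106295 (mod 108680).
Verify against each original: 106295 mod 11 = 2, 106295 mod 13 = 7, 106295 mod 8 = 7, 106295 mod 19 = 9, 106295 mod 5 = 0.

x ≡ 106295 (mod 108680).


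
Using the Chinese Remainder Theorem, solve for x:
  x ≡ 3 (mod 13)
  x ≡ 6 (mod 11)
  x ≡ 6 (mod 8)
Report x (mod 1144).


Moduli 13, 11, 8 are pairwise coprime; by CRT there is a unique solution modulo M = 13 · 11 · 8 = 1144.
Solve pairwise, accumulating the modulus:
  Start with x ≡ 3 (mod 13).
  Combine with x ≡ 6 (mod 11): since gcd(13, 11) = 1, we get a unique residue mod 143.
    Write x = 3 + 13·t and substitute into x ≡ 6 (mod 11): 13·t ≡ 6 − 3 = 3 (mod 11).
    Reduce coefficients mod 11: 2·t ≡ 3 (mod 11).
    The inverse of 2 mod 11 is 6 (since 2·6 = 12 = 1·11 + 1), so t ≡ 6·3 = 18 ≡ 7 (mod 11).
    Then x = 3 + 13·7 = 94, valid modulo lcm(13, 11) = 143: x ≡ 94 (mod 143).
  Combine with x ≡ 6 (mod 8): since gcd(143, 8) = 1, we get a unique residue mod 1144.
    Write x = 94 + 143·t and substitute into x ≡ 6 (mod 8): 143·t ≡ 6 − 94 = -88 (mod 8).
    Reduce coefficients mod 8: 7·t ≡ 0 (mod 8).
    The inverse of 7 mod 8 is 7 (since 7·7 = 49 = 6·8 + 1), so t ≡ 7·0 = 0 ≡ 0 (mod 8).
    Then x = 94 + 143·0 = 94, valid modulo lcm(143, 8) = 1144: x ≡ 94 (mod 1144).
Verify: 94 mod 13 = 3 ✓, 94 mod 11 = 6 ✓, 94 mod 8 = 6 ✓.

x ≡ 94 (mod 1144).


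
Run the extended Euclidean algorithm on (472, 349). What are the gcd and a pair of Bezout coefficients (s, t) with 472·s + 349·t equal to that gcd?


Euclidean algorithm on (472, 349) — divide until remainder is 0:
  472 = 1 · 349 + 123
  349 = 2 · 123 + 103
  123 = 1 · 103 + 20
  103 = 5 · 20 + 3
  20 = 6 · 3 + 2
  3 = 1 · 2 + 1
  2 = 2 · 1 + 0
gcd(472, 349) = 1.
Track Bezout coefficients alongside the remainders: start with r₀ = 472 = a·1 + b·0 (s = 1, t = 0) and r₁ = 349 = a·0 + b·1 (s = 0, t = 1); each new remainder r_{k+1} = r_{k-1} − q_k·r_k inherits s_{k+1} = s_{k-1} − q_k·s_k, t_{k+1} = t_{k-1} − q_k·t_k, so r_k = a·s_k + b·t_k at every step:
  q = 1: r = 123, s = 1 − 1·0 = 1, t = 0 − 1·1 = -1  (check: 472·1 + 349·(-1) = 123)
  q = 2: r = 103, s = 0 − 2·1 = -2, t = 1 − 2·(-1) = 3  (check: 472·(-2) + 349·3 = 103)
  q = 1: r = 20, s = 1 − 1·(-2) = 3, t = -1 − 1·3 = -4  (check: 472·3 + 349·(-4) = 20)
  q = 5: r = 3, s = -2 − 5·3 = -17, t = 3 − 5·(-4) = 23  (check: 472·(-17) + 349·23 = 3)
  q = 6: r = 2, s = 3 − 6·(-17) = 105, t = -4 − 6·23 = -142  (check: 472·105 + 349·(-142) = 2)
  q = 1: r = 1, s = -17 − 1·105 = -122, t = 23 − 1·(-142) = 165  (check: 472·(-122) + 349·165 = 1)
The row with r = 1 (the gcd) gives the Bezout coefficients s = -122, t = 165.
Result: 472 · (-122) + 349 · (165) = 1.

gcd(472, 349) = 1; s = -122, t = 165 (check: 472·(-122) + 349·165 = 1).


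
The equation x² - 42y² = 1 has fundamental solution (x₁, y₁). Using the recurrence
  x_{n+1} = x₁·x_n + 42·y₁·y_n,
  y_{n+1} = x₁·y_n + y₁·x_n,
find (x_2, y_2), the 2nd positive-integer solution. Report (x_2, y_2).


Step 1: Find the fundamental solution (x₁, y₁) of x² - 42y² = 1.
  Expand √42 as a continued fraction. a₀ = ⌊√42⌋ = 6; iterate m_{k+1} = d_k·a_k − m_k, d_{k+1} = (42 − m_{k+1}²)/d_k, a_{k+1} = ⌊(a₀ + m_{k+1})/d_{k+1}⌋ (starting m₀ = 0, d₀ = 1), with convergents p_k = a_k·p_{k-1} + p_{k-2}, q_k = a_k·q_{k-1} + q_{k-2} (p₋₁ = 1, q₋₁ = 0):
  k = 0: a₀ = 6; p₀/q₀ = 6/1; p₀² − 42·q₀² = 36 − 42 = -6.
  k = 1: m = 6, d = 6, a = ⌊(6 + 6)/6⌋ = 2; p/q = (2·6 + 1)/(2·1 + 0) = 13/2; p² − 42·q² = 169 − 168 = 1.
  The first convergent with p² − 42·q² = 1 gives the fundamental solution (x₁, y₁) = (13, 2).
Step 2: Apply the recurrence (x_{n+1}, y_{n+1}) = (x₁x_n + 42y₁y_n, x₁y_n + y₁x_n) repeatedly.
  From (x_1, y_1) = (13, 2): x_2 = 13·13 + 42·2·2 = 337; y_2 = 13·2 + 2·13 = 52.
Step 3: Verify x_2² - 42·y_2² = 113569 - 113568 = 1 (should be 1). ✓

(x_1, y_1) = (13, 2); (x_2, y_2) = (337, 52).


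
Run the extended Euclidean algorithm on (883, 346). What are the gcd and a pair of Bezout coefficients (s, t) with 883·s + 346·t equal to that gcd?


Euclidean algorithm on (883, 346) — divide until remainder is 0:
  883 = 2 · 346 + 191
  346 = 1 · 191 + 155
  191 = 1 · 155 + 36
  155 = 4 · 36 + 11
  36 = 3 · 11 + 3
  11 = 3 · 3 + 2
  3 = 1 · 2 + 1
  2 = 2 · 1 + 0
gcd(883, 346) = 1.
Track Bezout coefficients alongside the remainders: start with r₀ = 883 = a·1 + b·0 (s = 1, t = 0) and r₁ = 346 = a·0 + b·1 (s = 0, t = 1); each new remainder r_{k+1} = r_{k-1} − q_k·r_k inherits s_{k+1} = s_{k-1} − q_k·s_k, t_{k+1} = t_{k-1} − q_k·t_k, so r_k = a·s_k + b·t_k at every step:
  q = 2: r = 191, s = 1 − 2·0 = 1, t = 0 − 2·1 = -2  (check: 883·1 + 346·(-2) = 191)
  q = 1: r = 155, s = 0 − 1·1 = -1, t = 1 − 1·(-2) = 3  (check: 883·(-1) + 346·3 = 155)
  q = 1: r = 36, s = 1 − 1·(-1) = 2, t = -2 − 1·3 = -5  (check: 883·2 + 346·(-5) = 36)
  q = 4: r = 11, s = -1 − 4·2 = -9, t = 3 − 4·(-5) = 23  (check: 883·(-9) + 346·23 = 11)
  q = 3: r = 3, s = 2 − 3·(-9) = 29, t = -5 − 3·23 = -74  (check: 883·29 + 346·(-74) = 3)
  q = 3: r = 2, s = -9 − 3·29 = -96, t = 23 − 3·(-74) = 245  (check: 883·(-96) + 346·245 = 2)
  q = 1: r = 1, s = 29 − 1·(-96) = 125, t = -74 − 1·245 = -319  (check: 883·125 + 346·(-319) = 1)
The row with r = 1 (the gcd) gives the Bezout coefficients s = 125, t = -319.
Result: 883 · (125) + 346 · (-319) = 1.

gcd(883, 346) = 1; s = 125, t = -319 (check: 883·125 + 346·(-319) = 1).


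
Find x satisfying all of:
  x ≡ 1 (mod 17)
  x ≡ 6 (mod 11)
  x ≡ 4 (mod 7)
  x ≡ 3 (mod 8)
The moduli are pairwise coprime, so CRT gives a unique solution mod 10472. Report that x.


Product of moduli M = 17 · 11 · 7 · 8 = 10472.
Merge one congruence at a time:
  Start: x ≡ 1 (mod 17).
  Combine with x ≡ 6 (mod 11); new modulus lcm = 187.
    Write x = 1 + 17·t and substitute into x ≡ 6 (mod 11): 17·t ≡ 6 − 1 = 5 (mod 11).
    Reduce coefficients mod 11: 6·t ≡ 5 (mod 11).
    The inverse of 6 mod 11 is 2 (since 6·2 = 12 = 1·11 + 1), so t ≡ 2·5 = 10 ≡ 10 (mod 11).
    Then x = 1 + 17·10 = 171, valid modulo lcm(17, 11) = 187: x ≡ 171 (mod 187).
  Combine with x ≡ 4 (mod 7); new modulus lcm = 1309.
    Write x = 171 + 187·t and substitute into x ≡ 4 (mod 7): 187·t ≡ 4 − 171 = -167 (mod 7).
    Reduce coefficients mod 7: 5·t ≡ 1 (mod 7).
    The inverse of 5 mod 7 is 3 (since 5·3 = 15 = 2·7 + 1), so t ≡ 3·1 = 3 ≡ 3 (mod 7).
    Then x = 171 + 187·3 = 732, valid modulo lcm(187, 7) = 1309: x ≡ 732 (mod 1309).
  Combine with x ≡ 3 (mod 8); new modulus lcm = 10472.
    Write x = 732 + 1309·t and substitute into x ≡ 3 (mod 8): 1309·t ≡ 3 − 732 = -729 (mod 8).
    Reduce coefficients mod 8: 5·t ≡ 7 (mod 8).
    The inverse of 5 mod 8 is 5 (since 5·5 = 25 = 3·8 + 1), so t ≡ 5·7 = 35 ≡ 3 (mod 8).
    Then x = 732 + 1309·3 = 4659, valid modulo lcm(1309, 8) = 10472: x ≡ 4659 (mod 10472).
Verify against each original: 4659 mod 17 = 1, 4659 mod 11 = 6, 4659 mod 7 = 4, 4659 mod 8 = 3.

x ≡ 4659 (mod 10472).


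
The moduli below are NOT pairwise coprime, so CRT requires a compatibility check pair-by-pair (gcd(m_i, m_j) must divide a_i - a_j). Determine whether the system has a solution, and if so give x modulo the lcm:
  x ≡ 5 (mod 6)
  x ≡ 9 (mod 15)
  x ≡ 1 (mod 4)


Moduli 6, 15, 4 are not pairwise coprime, so CRT works modulo lcm(m_i) when all pairwise compatibility conditions hold.
Pairwise compatibility: gcd(m_i, m_j) must divide a_i - a_j for every pair.
Merge one congruence at a time:
  Start: x ≡ 5 (mod 6).
  Combine with x ≡ 9 (mod 15): gcd(6, 15) = 3, and 9 - 5 = 4 is NOT divisible by 3.
    ⇒ system is inconsistent (no integer solution).

No solution (the system is inconsistent).


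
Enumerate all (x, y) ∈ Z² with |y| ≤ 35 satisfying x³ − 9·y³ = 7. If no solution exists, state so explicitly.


The equation is x³ - 9y³ = 7. For fixed y, x³ = 9·y³ + 7, so a solution requires the RHS to be a perfect cube.
Strategy: iterate y from -35 to 35, compute RHS = 9·y³ + 7, and check whether it is a (positive or negative) perfect cube.
Check small values of y:
  y = 0: RHS = 7 is not a perfect cube.
  y = 1: RHS = 16 is not a perfect cube.
  y = -1: RHS = -2 is not a perfect cube.
  y = 2: RHS = 79 is not a perfect cube.
  y = -2: RHS = -65 is not a perfect cube.
  y = 3: RHS = 250 is not a perfect cube.
  y = -3: RHS = -236 is not a perfect cube.
Continuing the search up to |y| = 35 finds no solutions either.
No (x, y) in the scanned range satisfies the equation.

No integer solutions with |y| ≤ 35.


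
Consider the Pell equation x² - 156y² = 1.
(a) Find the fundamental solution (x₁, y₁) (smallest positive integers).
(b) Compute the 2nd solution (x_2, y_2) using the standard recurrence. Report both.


Step 1: Find the fundamental solution (x₁, y₁) of x² - 156y² = 1.
  Expand √156 as a continued fraction. a₀ = ⌊√156⌋ = 12; iterate m_{k+1} = d_k·a_k − m_k, d_{k+1} = (156 − m_{k+1}²)/d_k, a_{k+1} = ⌊(a₀ + m_{k+1})/d_{k+1}⌋ (starting m₀ = 0, d₀ = 1), with convergents p_k = a_k·p_{k-1} + p_{k-2}, q_k = a_k·q_{k-1} + q_{k-2} (p₋₁ = 1, q₋₁ = 0):
  k = 0: a₀ = 12; p₀/q₀ = 12/1; p₀² − 156·q₀² = 144 − 156 = -12.
  k = 1: m = 12, d = 12, a = ⌊(12 + 12)/12⌋ = 2; p/q = (2·12 + 1)/(2·1 + 0) = 25/2; p² − 156·q² = 625 − 624 = 1.
  The first convergent with p² − 156·q² = 1 gives the fundamental solution (x₁, y₁) = (25, 2).
Step 2: Apply the recurrence (x_{n+1}, y_{n+1}) = (x₁x_n + 156y₁y_n, x₁y_n + y₁x_n) repeatedly.
  From (x_1, y_1) = (25, 2): x_2 = 25·25 + 156·2·2 = 1249; y_2 = 25·2 + 2·25 = 100.
Step 3: Verify x_2² - 156·y_2² = 1560001 - 1560000 = 1 (should be 1). ✓

(x_1, y_1) = (25, 2); (x_2, y_2) = (1249, 100).


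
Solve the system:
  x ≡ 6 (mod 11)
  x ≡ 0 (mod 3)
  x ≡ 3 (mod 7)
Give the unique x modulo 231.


Moduli 11, 3, 7 are pairwise coprime; by CRT there is a unique solution modulo M = 11 · 3 · 7 = 231.
Solve pairwise, accumulating the modulus:
  Start with x ≡ 6 (mod 11).
  Combine with x ≡ 0 (mod 3): since gcd(11, 3) = 1, we get a unique residue mod 33.
    Write x = 6 + 11·t and substitute into x ≡ 0 (mod 3): 11·t ≡ 0 − 6 = -6 (mod 3).
    Reduce coefficients mod 3: 2·t ≡ 0 (mod 3).
    The inverse of 2 mod 3 is 2 (since 2·2 = 4 = 1·3 + 1), so t ≡ 2·0 = 0 ≡ 0 (mod 3).
    Then x = 6 + 11·0 = 6, valid modulo lcm(11, 3) = 33: x ≡ 6 (mod 33).
  Combine with x ≡ 3 (mod 7): since gcd(33, 7) = 1, we get a unique residue mod 231.
    Write x = 6 + 33·t and substitute into x ≡ 3 (mod 7): 33·t ≡ 3 − 6 = -3 (mod 7).
    Reduce coefficients mod 7: 5·t ≡ 4 (mod 7).
    The inverse of 5 mod 7 is 3 (since 5·3 = 15 = 2·7 + 1), so t ≡ 3·4 = 12 ≡ 5 (mod 7).
    Then x = 6 + 33·5 = 171, valid modulo lcm(33, 7) = 231: x ≡ 171 (mod 231).
Verify: 171 mod 11 = 6 ✓, 171 mod 3 = 0 ✓, 171 mod 7 = 3 ✓.

x ≡ 171 (mod 231).
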